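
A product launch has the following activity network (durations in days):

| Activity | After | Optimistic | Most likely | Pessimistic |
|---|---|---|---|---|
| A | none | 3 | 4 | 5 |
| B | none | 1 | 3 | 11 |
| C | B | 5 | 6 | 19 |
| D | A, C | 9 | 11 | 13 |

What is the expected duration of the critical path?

23 days

te_A = (3 + 4·4 + 5)/6 = 24/6 = 4
te_B = (1 + 4·3 + 11)/6 = 24/6 = 4
te_C = (5 + 4·6 + 19)/6 = 48/6 = 8
te_D = (9 + 4·11 + 13)/6 = 66/6 = 11

Forward pass:
ES_A = 0; EF_A = 4
ES_B = 0; EF_B = 4
ES_C = 4; EF_C = 4+8 = 12
ES_D = max(EF_A=4, EF_C=12) = 12; EF_D = 12+11 = 23
Expected project duration μ = 23 days. Critical path: B → C → D.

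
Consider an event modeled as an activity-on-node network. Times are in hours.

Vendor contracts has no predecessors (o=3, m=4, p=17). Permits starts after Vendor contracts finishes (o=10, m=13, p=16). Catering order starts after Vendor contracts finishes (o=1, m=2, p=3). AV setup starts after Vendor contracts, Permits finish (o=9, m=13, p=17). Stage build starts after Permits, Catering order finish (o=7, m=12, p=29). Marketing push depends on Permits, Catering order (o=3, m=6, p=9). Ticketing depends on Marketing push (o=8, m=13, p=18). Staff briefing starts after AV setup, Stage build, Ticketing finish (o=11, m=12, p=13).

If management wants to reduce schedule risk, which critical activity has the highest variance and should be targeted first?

Vendor contracts

te_Vendor contracts = (3 + 4·4 + 17)/6 = 36/6 = 6; σ²_Vendor contracts = ((17−3)/6)² = 5.444
te_Permits = (10 + 4·13 + 16)/6 = 78/6 = 13; σ²_Permits = ((16−10)/6)² = 1.000
te_Catering order = (1 + 4·2 + 3)/6 = 12/6 = 2; σ²_Catering order = ((3−1)/6)² = 0.111
te_AV setup = (9 + 4·13 + 17)/6 = 78/6 = 13; σ²_AV setup = ((17−9)/6)² = 1.778
te_Stage build = (7 + 4·12 + 29)/6 = 84/6 = 14; σ²_Stage build = ((29−7)/6)² = 13.444
te_Marketing push = (3 + 4·6 + 9)/6 = 36/6 = 6; σ²_Marketing push = ((9−3)/6)² = 1.000
te_Ticketing = (8 + 4·13 + 18)/6 = 78/6 = 13; σ²_Ticketing = ((18−8)/6)² = 2.778
te_Staff briefing = (11 + 4·12 + 13)/6 = 72/6 = 12; σ²_Staff briefing = ((13−11)/6)² = 0.111

Forward pass:
ES_Vendor contracts = 0; EF_Vendor contracts = 6
ES_Permits = 6; EF_Permits = 6+13 = 19
ES_Catering order = 6; EF_Catering order = 6+2 = 8
ES_AV setup = max(EF_Vendor contracts=6, EF_Permits=19) = 19; EF_AV setup = 19+13 = 32
ES_Stage build = max(EF_Permits=19, EF_Catering order=8) = 19; EF_Stage build = 19+14 = 33
ES_Marketing push = max(EF_Permits=19, EF_Catering order=8) = 19; EF_Marketing push = 19+6 = 25
ES_Ticketing = 25; EF_Ticketing = 25+13 = 38
ES_Staff briefing = max(EF_AV setup=32, EF_Stage build=33, EF_Ticketing=38) = 38; EF_Staff briefing = 38+12 = 50
Expected project duration μ = 50 hours. Critical path: Vendor contracts → Permits → Marketing push → Ticketing → Staff briefing.

Variances on critical path: σ²_Vendor contracts=5.444, σ²_Permits=1.000, σ²_Marketing push=1.000, σ²_Ticketing=2.778, σ²_Staff briefing=0.111.
Largest is σ²_Vendor contracts = 5.444.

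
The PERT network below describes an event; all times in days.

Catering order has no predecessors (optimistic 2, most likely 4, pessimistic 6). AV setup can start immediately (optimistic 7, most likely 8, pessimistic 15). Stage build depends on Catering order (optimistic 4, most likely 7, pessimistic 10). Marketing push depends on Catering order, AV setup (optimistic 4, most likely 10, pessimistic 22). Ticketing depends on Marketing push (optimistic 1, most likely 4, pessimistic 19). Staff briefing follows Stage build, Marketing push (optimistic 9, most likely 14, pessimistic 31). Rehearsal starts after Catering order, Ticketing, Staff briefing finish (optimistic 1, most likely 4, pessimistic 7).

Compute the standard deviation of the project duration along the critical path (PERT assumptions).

te_Catering order = (2 + 4·4 + 6)/6 = 24/6 = 4; σ²_Catering order = ((6−2)/6)² = 0.444
te_AV setup = (7 + 4·8 + 15)/6 = 54/6 = 9; σ²_AV setup = ((15−7)/6)² = 1.778
te_Stage build = (4 + 4·7 + 10)/6 = 42/6 = 7; σ²_Stage build = ((10−4)/6)² = 1.000
te_Marketing push = (4 + 4·10 + 22)/6 = 66/6 = 11; σ²_Marketing push = ((22−4)/6)² = 9.000
te_Ticketing = (1 + 4·4 + 19)/6 = 36/6 = 6; σ²_Ticketing = ((19−1)/6)² = 9.000
te_Staff briefing = (9 + 4·14 + 31)/6 = 96/6 = 16; σ²_Staff briefing = ((31−9)/6)² = 13.444
te_Rehearsal = (1 + 4·4 + 7)/6 = 24/6 = 4; σ²_Rehearsal = ((7−1)/6)² = 1.000

Forward pass:
ES_Catering order = 0; EF_Catering order = 4
ES_AV setup = 0; EF_AV setup = 9
ES_Stage build = 4; EF_Stage build = 4+7 = 11
ES_Marketing push = max(EF_Catering order=4, EF_AV setup=9) = 9; EF_Marketing push = 9+11 = 20
ES_Ticketing = 20; EF_Ticketing = 20+6 = 26
ES_Staff briefing = max(EF_Stage build=11, EF_Marketing push=20) = 20; EF_Staff briefing = 20+16 = 36
ES_Rehearsal = max(EF_Catering order=4, EF_Ticketing=26, EF_Staff briefing=36) = 36; EF_Rehearsal = 36+4 = 40
Expected project duration μ = 40 days. Critical path: AV setup → Marketing push → Staff briefing → Rehearsal.

Variance along critical path = 1.778 + 9.000 + 13.444 + 1.000 = 25.222
σ = √25.222 = 5.022 days

5.02 days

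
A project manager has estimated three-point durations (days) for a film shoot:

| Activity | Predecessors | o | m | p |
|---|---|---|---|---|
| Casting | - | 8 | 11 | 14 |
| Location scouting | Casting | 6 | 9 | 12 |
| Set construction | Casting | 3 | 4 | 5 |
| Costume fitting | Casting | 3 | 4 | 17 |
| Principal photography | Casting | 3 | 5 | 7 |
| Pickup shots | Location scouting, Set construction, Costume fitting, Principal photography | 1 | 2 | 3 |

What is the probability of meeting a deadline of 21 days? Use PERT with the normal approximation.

te_Casting = (8 + 4·11 + 14)/6 = 66/6 = 11; σ²_Casting = ((14−8)/6)² = 1.000
te_Location scouting = (6 + 4·9 + 12)/6 = 54/6 = 9; σ²_Location scouting = ((12−6)/6)² = 1.000
te_Set construction = (3 + 4·4 + 5)/6 = 24/6 = 4; σ²_Set construction = ((5−3)/6)² = 0.111
te_Costume fitting = (3 + 4·4 + 17)/6 = 36/6 = 6; σ²_Costume fitting = ((17−3)/6)² = 5.444
te_Principal photography = (3 + 4·5 + 7)/6 = 30/6 = 5; σ²_Principal photography = ((7−3)/6)² = 0.444
te_Pickup shots = (1 + 4·2 + 3)/6 = 12/6 = 2; σ²_Pickup shots = ((3−1)/6)² = 0.111

Forward pass:
ES_Casting = 0; EF_Casting = 11
ES_Location scouting = 11; EF_Location scouting = 11+9 = 20
ES_Set construction = 11; EF_Set construction = 11+4 = 15
ES_Costume fitting = 11; EF_Costume fitting = 11+6 = 17
ES_Principal photography = 11; EF_Principal photography = 11+5 = 16
ES_Pickup shots = max(EF_Location scouting=20, EF_Set construction=15, EF_Costume fitting=17, EF_Principal photography=16) = 20; EF_Pickup shots = 20+2 = 22
Expected project duration μ = 22 days. Critical path: Casting → Location scouting → Pickup shots.

Variance along critical path = 1.000 + 1.000 + 0.111 = 2.111; σ = √2.111 = 1.453 days.
Z = (21 − 22) / 1.453 = -0.688
P(T ≤ 21) = Φ(-0.688) ≈ 0.246

0.246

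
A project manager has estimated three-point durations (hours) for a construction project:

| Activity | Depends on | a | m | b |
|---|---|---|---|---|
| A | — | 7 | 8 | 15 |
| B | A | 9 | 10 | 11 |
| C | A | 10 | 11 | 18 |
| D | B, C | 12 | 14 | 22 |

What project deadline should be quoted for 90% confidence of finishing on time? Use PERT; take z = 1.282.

39.2 hours

te_A = (7 + 4·8 + 15)/6 = 54/6 = 9; σ²_A = ((15−7)/6)² = 1.778
te_B = (9 + 4·10 + 11)/6 = 60/6 = 10; σ²_B = ((11−9)/6)² = 0.111
te_C = (10 + 4·11 + 18)/6 = 72/6 = 12; σ²_C = ((18−10)/6)² = 1.778
te_D = (12 + 4·14 + 22)/6 = 90/6 = 15; σ²_D = ((22−12)/6)² = 2.778

Forward pass:
ES_A = 0; EF_A = 9
ES_B = 9; EF_B = 9+10 = 19
ES_C = 9; EF_C = 9+12 = 21
ES_D = max(EF_B=19, EF_C=21) = 21; EF_D = 21+15 = 36
Expected project duration μ = 36 hours. Critical path: A → C → D.

Variance along critical path = 1.778 + 1.778 + 2.778 = 6.333; σ = 2.517 hours.
D = μ + z·σ = 36 + 1.282·2.517 = 39.2 hours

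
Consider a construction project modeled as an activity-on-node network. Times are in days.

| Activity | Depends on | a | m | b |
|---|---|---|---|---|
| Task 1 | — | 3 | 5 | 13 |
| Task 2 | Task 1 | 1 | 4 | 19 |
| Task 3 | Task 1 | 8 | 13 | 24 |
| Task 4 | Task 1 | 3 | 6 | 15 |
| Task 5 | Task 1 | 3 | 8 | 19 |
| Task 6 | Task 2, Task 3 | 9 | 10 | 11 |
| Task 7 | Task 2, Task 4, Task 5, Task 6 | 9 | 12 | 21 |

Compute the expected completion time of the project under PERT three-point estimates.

43 days

te_Task 1 = (3 + 4·5 + 13)/6 = 36/6 = 6
te_Task 2 = (1 + 4·4 + 19)/6 = 36/6 = 6
te_Task 3 = (8 + 4·13 + 24)/6 = 84/6 = 14
te_Task 4 = (3 + 4·6 + 15)/6 = 42/6 = 7
te_Task 5 = (3 + 4·8 + 19)/6 = 54/6 = 9
te_Task 6 = (9 + 4·10 + 11)/6 = 60/6 = 10
te_Task 7 = (9 + 4·12 + 21)/6 = 78/6 = 13

Forward pass:
ES_Task 1 = 0; EF_Task 1 = 6
ES_Task 2 = 6; EF_Task 2 = 6+6 = 12
ES_Task 3 = 6; EF_Task 3 = 6+14 = 20
ES_Task 4 = 6; EF_Task 4 = 6+7 = 13
ES_Task 5 = 6; EF_Task 5 = 6+9 = 15
ES_Task 6 = max(EF_Task 2=12, EF_Task 3=20) = 20; EF_Task 6 = 20+10 = 30
ES_Task 7 = max(EF_Task 2=12, EF_Task 4=13, EF_Task 5=15, EF_Task 6=30) = 30; EF_Task 7 = 30+13 = 43
Expected project duration μ = 43 days. Critical path: Task 1 → Task 3 → Task 6 → Task 7.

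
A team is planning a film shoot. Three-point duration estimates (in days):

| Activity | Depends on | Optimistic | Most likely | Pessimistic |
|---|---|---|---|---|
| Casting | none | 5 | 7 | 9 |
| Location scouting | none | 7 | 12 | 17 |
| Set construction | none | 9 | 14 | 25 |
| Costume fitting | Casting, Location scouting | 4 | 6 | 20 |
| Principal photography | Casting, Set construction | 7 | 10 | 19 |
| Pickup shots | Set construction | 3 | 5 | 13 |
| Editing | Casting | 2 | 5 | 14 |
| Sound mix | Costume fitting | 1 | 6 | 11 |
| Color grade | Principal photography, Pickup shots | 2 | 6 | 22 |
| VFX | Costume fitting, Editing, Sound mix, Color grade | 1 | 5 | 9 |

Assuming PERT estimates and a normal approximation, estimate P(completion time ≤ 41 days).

0.658

te_Casting = (5 + 4·7 + 9)/6 = 42/6 = 7; σ²_Casting = ((9−5)/6)² = 0.444
te_Location scouting = (7 + 4·12 + 17)/6 = 72/6 = 12; σ²_Location scouting = ((17−7)/6)² = 2.778
te_Set construction = (9 + 4·14 + 25)/6 = 90/6 = 15; σ²_Set construction = ((25−9)/6)² = 7.111
te_Costume fitting = (4 + 4·6 + 20)/6 = 48/6 = 8; σ²_Costume fitting = ((20−4)/6)² = 7.111
te_Principal photography = (7 + 4·10 + 19)/6 = 66/6 = 11; σ²_Principal photography = ((19−7)/6)² = 4.000
te_Pickup shots = (3 + 4·5 + 13)/6 = 36/6 = 6; σ²_Pickup shots = ((13−3)/6)² = 2.778
te_Editing = (2 + 4·5 + 14)/6 = 36/6 = 6; σ²_Editing = ((14−2)/6)² = 4.000
te_Sound mix = (1 + 4·6 + 11)/6 = 36/6 = 6; σ²_Sound mix = ((11−1)/6)² = 2.778
te_Color grade = (2 + 4·6 + 22)/6 = 48/6 = 8; σ²_Color grade = ((22−2)/6)² = 11.111
te_VFX = (1 + 4·5 + 9)/6 = 30/6 = 5; σ²_VFX = ((9−1)/6)² = 1.778

Forward pass:
ES_Casting = 0; EF_Casting = 7
ES_Location scouting = 0; EF_Location scouting = 12
ES_Set construction = 0; EF_Set construction = 15
ES_Costume fitting = max(EF_Casting=7, EF_Location scouting=12) = 12; EF_Costume fitting = 12+8 = 20
ES_Principal photography = max(EF_Casting=7, EF_Set construction=15) = 15; EF_Principal photography = 15+11 = 26
ES_Pickup shots = 15; EF_Pickup shots = 15+6 = 21
ES_Editing = 7; EF_Editing = 7+6 = 13
ES_Sound mix = 20; EF_Sound mix = 20+6 = 26
ES_Color grade = max(EF_Principal photography=26, EF_Pickup shots=21) = 26; EF_Color grade = 26+8 = 34
ES_VFX = max(EF_Costume fitting=20, EF_Editing=13, EF_Sound mix=26, EF_Color grade=34) = 34; EF_VFX = 34+5 = 39
Expected project duration μ = 39 days. Critical path: Set construction → Principal photography → Color grade → VFX.

Variance along critical path = 7.111 + 4.000 + 11.111 + 1.778 = 24.000; σ = √24.000 = 4.899 days.
Z = (41 − 39) / 4.899 = 0.408
P(T ≤ 41) = Φ(0.408) ≈ 0.658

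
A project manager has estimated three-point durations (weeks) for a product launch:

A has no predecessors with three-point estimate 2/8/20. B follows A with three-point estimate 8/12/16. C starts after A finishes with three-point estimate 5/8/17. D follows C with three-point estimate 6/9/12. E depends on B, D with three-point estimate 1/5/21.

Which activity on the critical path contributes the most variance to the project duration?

te_A = (2 + 4·8 + 20)/6 = 54/6 = 9; σ²_A = ((20−2)/6)² = 9.000
te_B = (8 + 4·12 + 16)/6 = 72/6 = 12; σ²_B = ((16−8)/6)² = 1.778
te_C = (5 + 4·8 + 17)/6 = 54/6 = 9; σ²_C = ((17−5)/6)² = 4.000
te_D = (6 + 4·9 + 12)/6 = 54/6 = 9; σ²_D = ((12−6)/6)² = 1.000
te_E = (1 + 4·5 + 21)/6 = 42/6 = 7; σ²_E = ((21−1)/6)² = 11.111

Forward pass:
ES_A = 0; EF_A = 9
ES_B = 9; EF_B = 9+12 = 21
ES_C = 9; EF_C = 9+9 = 18
ES_D = 18; EF_D = 18+9 = 27
ES_E = max(EF_B=21, EF_D=27) = 27; EF_E = 27+7 = 34
Expected project duration μ = 34 weeks. Critical path: A → C → D → E.

Variances on critical path: σ²_A=9.000, σ²_C=4.000, σ²_D=1.000, σ²_E=11.111.
Largest is σ²_E = 11.111.

E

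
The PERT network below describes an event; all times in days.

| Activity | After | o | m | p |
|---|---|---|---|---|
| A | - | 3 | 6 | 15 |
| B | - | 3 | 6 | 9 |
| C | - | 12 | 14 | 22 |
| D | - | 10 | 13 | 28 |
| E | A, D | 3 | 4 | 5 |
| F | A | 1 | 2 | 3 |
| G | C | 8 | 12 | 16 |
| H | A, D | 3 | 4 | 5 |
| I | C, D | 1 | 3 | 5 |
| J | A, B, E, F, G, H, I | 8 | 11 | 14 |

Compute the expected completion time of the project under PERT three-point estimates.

38 days

te_A = (3 + 4·6 + 15)/6 = 42/6 = 7
te_B = (3 + 4·6 + 9)/6 = 36/6 = 6
te_C = (12 + 4·14 + 22)/6 = 90/6 = 15
te_D = (10 + 4·13 + 28)/6 = 90/6 = 15
te_E = (3 + 4·4 + 5)/6 = 24/6 = 4
te_F = (1 + 4·2 + 3)/6 = 12/6 = 2
te_G = (8 + 4·12 + 16)/6 = 72/6 = 12
te_H = (3 + 4·4 + 5)/6 = 24/6 = 4
te_I = (1 + 4·3 + 5)/6 = 18/6 = 3
te_J = (8 + 4·11 + 14)/6 = 66/6 = 11

Forward pass:
ES_A = 0; EF_A = 7
ES_B = 0; EF_B = 6
ES_C = 0; EF_C = 15
ES_D = 0; EF_D = 15
ES_E = max(EF_A=7, EF_D=15) = 15; EF_E = 15+4 = 19
ES_F = 7; EF_F = 7+2 = 9
ES_G = 15; EF_G = 15+12 = 27
ES_H = max(EF_A=7, EF_D=15) = 15; EF_H = 15+4 = 19
ES_I = max(EF_C=15, EF_D=15) = 15; EF_I = 15+3 = 18
ES_J = max(EF_A=7, EF_B=6, EF_E=19, EF_F=9, EF_G=27, EF_H=19, EF_I=18) = 27; EF_J = 27+11 = 38
Expected project duration μ = 38 days. Critical path: C → G → J.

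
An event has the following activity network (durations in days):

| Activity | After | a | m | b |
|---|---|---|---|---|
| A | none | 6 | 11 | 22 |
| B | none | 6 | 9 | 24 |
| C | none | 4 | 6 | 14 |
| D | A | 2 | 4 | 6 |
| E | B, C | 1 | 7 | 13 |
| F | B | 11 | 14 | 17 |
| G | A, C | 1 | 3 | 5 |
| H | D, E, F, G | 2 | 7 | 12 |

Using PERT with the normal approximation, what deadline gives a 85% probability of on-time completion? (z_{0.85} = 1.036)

35.7 days

te_A = (6 + 4·11 + 22)/6 = 72/6 = 12; σ²_A = ((22−6)/6)² = 7.111
te_B = (6 + 4·9 + 24)/6 = 66/6 = 11; σ²_B = ((24−6)/6)² = 9.000
te_C = (4 + 4·6 + 14)/6 = 42/6 = 7; σ²_C = ((14−4)/6)² = 2.778
te_D = (2 + 4·4 + 6)/6 = 24/6 = 4; σ²_D = ((6−2)/6)² = 0.444
te_E = (1 + 4·7 + 13)/6 = 42/6 = 7; σ²_E = ((13−1)/6)² = 4.000
te_F = (11 + 4·14 + 17)/6 = 84/6 = 14; σ²_F = ((17−11)/6)² = 1.000
te_G = (1 + 4·3 + 5)/6 = 18/6 = 3; σ²_G = ((5−1)/6)² = 0.444
te_H = (2 + 4·7 + 12)/6 = 42/6 = 7; σ²_H = ((12−2)/6)² = 2.778

Forward pass:
ES_A = 0; EF_A = 12
ES_B = 0; EF_B = 11
ES_C = 0; EF_C = 7
ES_D = 12; EF_D = 12+4 = 16
ES_E = max(EF_B=11, EF_C=7) = 11; EF_E = 11+7 = 18
ES_F = 11; EF_F = 11+14 = 25
ES_G = max(EF_A=12, EF_C=7) = 12; EF_G = 12+3 = 15
ES_H = max(EF_D=16, EF_E=18, EF_F=25, EF_G=15) = 25; EF_H = 25+7 = 32
Expected project duration μ = 32 days. Critical path: B → F → H.

Variance along critical path = 9.000 + 1.000 + 2.778 = 12.778; σ = 3.575 days.
D = μ + z·σ = 32 + 1.036·3.575 = 35.7 days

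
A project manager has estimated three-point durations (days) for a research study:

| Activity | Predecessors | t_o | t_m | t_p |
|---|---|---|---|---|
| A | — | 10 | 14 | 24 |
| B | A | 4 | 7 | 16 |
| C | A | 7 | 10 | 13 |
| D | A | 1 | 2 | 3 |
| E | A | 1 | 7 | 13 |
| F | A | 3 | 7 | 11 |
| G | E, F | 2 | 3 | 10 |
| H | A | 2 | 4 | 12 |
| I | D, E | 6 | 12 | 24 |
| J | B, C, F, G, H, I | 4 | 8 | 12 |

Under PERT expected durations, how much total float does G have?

9 days

te_A = (10 + 4·14 + 24)/6 = 90/6 = 15
te_B = (4 + 4·7 + 16)/6 = 48/6 = 8
te_C = (7 + 4·10 + 13)/6 = 60/6 = 10
te_D = (1 + 4·2 + 3)/6 = 12/6 = 2
te_E = (1 + 4·7 + 13)/6 = 42/6 = 7
te_F = (3 + 4·7 + 11)/6 = 42/6 = 7
te_G = (2 + 4·3 + 10)/6 = 24/6 = 4
te_H = (2 + 4·4 + 12)/6 = 30/6 = 5
te_I = (6 + 4·12 + 24)/6 = 78/6 = 13
te_J = (4 + 4·8 + 12)/6 = 48/6 = 8

Forward pass:
ES_A = 0; EF_A = 15
ES_B = 15; EF_B = 15+8 = 23
ES_C = 15; EF_C = 15+10 = 25
ES_D = 15; EF_D = 15+2 = 17
ES_E = 15; EF_E = 15+7 = 22
ES_F = 15; EF_F = 15+7 = 22
ES_G = max(EF_E=22, EF_F=22) = 22; EF_G = 22+4 = 26
ES_H = 15; EF_H = 15+5 = 20
ES_I = max(EF_D=17, EF_E=22) = 22; EF_I = 22+13 = 35
ES_J = max(EF_B=23, EF_C=25, EF_F=22, EF_G=26, EF_H=20, EF_I=35) = 35; EF_J = 35+8 = 43
Expected project duration μ = 43 days. Critical path: A → E → I → J.

Backward pass:
LF_J = 43; LS_J = 43−8 = 35
LF_I = LS_J = 35; LS_I = 35−13 = 22
LF_H = LS_J = 35; LS_H = 35−5 = 30
LF_G = LS_J = 35; LS_G = 35−4 = 31
LF_F = min(LS_G=31, LS_J=35) = 31; LS_F = 31−7 = 24
LF_E = min(LS_G=31, LS_I=22) = 22; LS_E = 22−7 = 15
LF_D = LS_I = 22; LS_D = 22−2 = 20
LF_C = LS_J = 35; LS_C = 35−10 = 25
LF_B = LS_J = 35; LS_B = 35−8 = 27
LF_A = min(LS_B=27, LS_C=25, LS_D=20, LS_E=15, LS_F=24, LS_H=30) = 15; LS_A = 15−15 = 0
Slack_G = LS_G − ES_G = 31 − 22 = 9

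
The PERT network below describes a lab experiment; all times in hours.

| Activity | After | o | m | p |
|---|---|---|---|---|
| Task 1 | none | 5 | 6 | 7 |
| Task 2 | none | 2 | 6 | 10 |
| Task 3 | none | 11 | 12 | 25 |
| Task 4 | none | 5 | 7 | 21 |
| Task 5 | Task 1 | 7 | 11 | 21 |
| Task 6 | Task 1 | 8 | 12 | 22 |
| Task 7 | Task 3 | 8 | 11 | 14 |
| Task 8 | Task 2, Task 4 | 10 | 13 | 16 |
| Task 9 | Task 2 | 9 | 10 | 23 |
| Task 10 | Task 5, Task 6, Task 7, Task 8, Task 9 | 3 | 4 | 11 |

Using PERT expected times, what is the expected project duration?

30 hours

te_Task 1 = (5 + 4·6 + 7)/6 = 36/6 = 6
te_Task 2 = (2 + 4·6 + 10)/6 = 36/6 = 6
te_Task 3 = (11 + 4·12 + 25)/6 = 84/6 = 14
te_Task 4 = (5 + 4·7 + 21)/6 = 54/6 = 9
te_Task 5 = (7 + 4·11 + 21)/6 = 72/6 = 12
te_Task 6 = (8 + 4·12 + 22)/6 = 78/6 = 13
te_Task 7 = (8 + 4·11 + 14)/6 = 66/6 = 11
te_Task 8 = (10 + 4·13 + 16)/6 = 78/6 = 13
te_Task 9 = (9 + 4·10 + 23)/6 = 72/6 = 12
te_Task 10 = (3 + 4·4 + 11)/6 = 30/6 = 5

Forward pass:
ES_Task 1 = 0; EF_Task 1 = 6
ES_Task 2 = 0; EF_Task 2 = 6
ES_Task 3 = 0; EF_Task 3 = 14
ES_Task 4 = 0; EF_Task 4 = 9
ES_Task 5 = 6; EF_Task 5 = 6+12 = 18
ES_Task 6 = 6; EF_Task 6 = 6+13 = 19
ES_Task 7 = 14; EF_Task 7 = 14+11 = 25
ES_Task 8 = max(EF_Task 2=6, EF_Task 4=9) = 9; EF_Task 8 = 9+13 = 22
ES_Task 9 = 6; EF_Task 9 = 6+12 = 18
ES_Task 10 = max(EF_Task 5=18, EF_Task 6=19, EF_Task 7=25, EF_Task 8=22, EF_Task 9=18) = 25; EF_Task 10 = 25+5 = 30
Expected project duration μ = 30 hours. Critical path: Task 3 → Task 7 → Task 10.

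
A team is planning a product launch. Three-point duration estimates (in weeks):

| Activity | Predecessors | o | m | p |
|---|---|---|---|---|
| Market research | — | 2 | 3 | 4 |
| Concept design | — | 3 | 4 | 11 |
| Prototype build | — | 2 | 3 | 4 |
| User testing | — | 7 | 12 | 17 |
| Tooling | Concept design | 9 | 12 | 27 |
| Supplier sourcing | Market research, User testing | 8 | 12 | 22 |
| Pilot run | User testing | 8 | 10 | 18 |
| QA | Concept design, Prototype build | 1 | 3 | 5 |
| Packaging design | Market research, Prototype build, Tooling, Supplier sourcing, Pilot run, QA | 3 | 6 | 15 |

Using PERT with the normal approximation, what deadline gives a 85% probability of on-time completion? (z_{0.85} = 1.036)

te_Market research = (2 + 4·3 + 4)/6 = 18/6 = 3; σ²_Market research = ((4−2)/6)² = 0.111
te_Concept design = (3 + 4·4 + 11)/6 = 30/6 = 5; σ²_Concept design = ((11−3)/6)² = 1.778
te_Prototype build = (2 + 4·3 + 4)/6 = 18/6 = 3; σ²_Prototype build = ((4−2)/6)² = 0.111
te_User testing = (7 + 4·12 + 17)/6 = 72/6 = 12; σ²_User testing = ((17−7)/6)² = 2.778
te_Tooling = (9 + 4·12 + 27)/6 = 84/6 = 14; σ²_Tooling = ((27−9)/6)² = 9.000
te_Supplier sourcing = (8 + 4·12 + 22)/6 = 78/6 = 13; σ²_Supplier sourcing = ((22−8)/6)² = 5.444
te_Pilot run = (8 + 4·10 + 18)/6 = 66/6 = 11; σ²_Pilot run = ((18−8)/6)² = 2.778
te_QA = (1 + 4·3 + 5)/6 = 18/6 = 3; σ²_QA = ((5−1)/6)² = 0.444
te_Packaging design = (3 + 4·6 + 15)/6 = 42/6 = 7; σ²_Packaging design = ((15−3)/6)² = 4.000

Forward pass:
ES_Market research = 0; EF_Market research = 3
ES_Concept design = 0; EF_Concept design = 5
ES_Prototype build = 0; EF_Prototype build = 3
ES_User testing = 0; EF_User testing = 12
ES_Tooling = 5; EF_Tooling = 5+14 = 19
ES_Supplier sourcing = max(EF_Market research=3, EF_User testing=12) = 12; EF_Supplier sourcing = 12+13 = 25
ES_Pilot run = 12; EF_Pilot run = 12+11 = 23
ES_QA = max(EF_Concept design=5, EF_Prototype build=3) = 5; EF_QA = 5+3 = 8
ES_Packaging design = max(EF_Market research=3, EF_Prototype build=3, EF_Tooling=19, EF_Supplier sourcing=25, EF_Pilot run=23, EF_QA=8) = 25; EF_Packaging design = 25+7 = 32
Expected project duration μ = 32 weeks. Critical path: User testing → Supplier sourcing → Packaging design.

Variance along critical path = 2.778 + 5.444 + 4.000 = 12.222; σ = 3.496 weeks.
D = μ + z·σ = 32 + 1.036·3.496 = 35.6 weeks

35.6 weeks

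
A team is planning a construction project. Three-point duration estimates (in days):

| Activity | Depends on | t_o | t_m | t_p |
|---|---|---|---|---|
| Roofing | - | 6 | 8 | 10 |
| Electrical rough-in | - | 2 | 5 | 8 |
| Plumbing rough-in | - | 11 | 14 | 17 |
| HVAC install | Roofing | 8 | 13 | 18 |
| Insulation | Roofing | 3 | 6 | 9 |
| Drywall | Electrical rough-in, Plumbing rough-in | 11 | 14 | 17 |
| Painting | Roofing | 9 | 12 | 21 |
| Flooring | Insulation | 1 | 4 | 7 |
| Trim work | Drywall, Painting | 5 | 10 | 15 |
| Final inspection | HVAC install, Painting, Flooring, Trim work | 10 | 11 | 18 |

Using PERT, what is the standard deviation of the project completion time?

te_Roofing = (6 + 4·8 + 10)/6 = 48/6 = 8; σ²_Roofing = ((10−6)/6)² = 0.444
te_Electrical rough-in = (2 + 4·5 + 8)/6 = 30/6 = 5; σ²_Electrical rough-in = ((8−2)/6)² = 1.000
te_Plumbing rough-in = (11 + 4·14 + 17)/6 = 84/6 = 14; σ²_Plumbing rough-in = ((17−11)/6)² = 1.000
te_HVAC install = (8 + 4·13 + 18)/6 = 78/6 = 13; σ²_HVAC install = ((18−8)/6)² = 2.778
te_Insulation = (3 + 4·6 + 9)/6 = 36/6 = 6; σ²_Insulation = ((9−3)/6)² = 1.000
te_Drywall = (11 + 4·14 + 17)/6 = 84/6 = 14; σ²_Drywall = ((17−11)/6)² = 1.000
te_Painting = (9 + 4·12 + 21)/6 = 78/6 = 13; σ²_Painting = ((21−9)/6)² = 4.000
te_Flooring = (1 + 4·4 + 7)/6 = 24/6 = 4; σ²_Flooring = ((7−1)/6)² = 1.000
te_Trim work = (5 + 4·10 + 15)/6 = 60/6 = 10; σ²_Trim work = ((15−5)/6)² = 2.778
te_Final inspection = (10 + 4·11 + 18)/6 = 72/6 = 12; σ²_Final inspection = ((18−10)/6)² = 1.778

Forward pass:
ES_Roofing = 0; EF_Roofing = 8
ES_Electrical rough-in = 0; EF_Electrical rough-in = 5
ES_Plumbing rough-in = 0; EF_Plumbing rough-in = 14
ES_HVAC install = 8; EF_HVAC install = 8+13 = 21
ES_Insulation = 8; EF_Insulation = 8+6 = 14
ES_Drywall = max(EF_Electrical rough-in=5, EF_Plumbing rough-in=14) = 14; EF_Drywall = 14+14 = 28
ES_Painting = 8; EF_Painting = 8+13 = 21
ES_Flooring = 14; EF_Flooring = 14+4 = 18
ES_Trim work = max(EF_Drywall=28, EF_Painting=21) = 28; EF_Trim work = 28+10 = 38
ES_Final inspection = max(EF_HVAC install=21, EF_Painting=21, EF_Flooring=18, EF_Trim work=38) = 38; EF_Final inspection = 38+12 = 50
Expected project duration μ = 50 days. Critical path: Plumbing rough-in → Drywall → Trim work → Final inspection.

Variance along critical path = 1.000 + 1.000 + 2.778 + 1.778 = 6.556
σ = √6.556 = 2.560 days

2.56 days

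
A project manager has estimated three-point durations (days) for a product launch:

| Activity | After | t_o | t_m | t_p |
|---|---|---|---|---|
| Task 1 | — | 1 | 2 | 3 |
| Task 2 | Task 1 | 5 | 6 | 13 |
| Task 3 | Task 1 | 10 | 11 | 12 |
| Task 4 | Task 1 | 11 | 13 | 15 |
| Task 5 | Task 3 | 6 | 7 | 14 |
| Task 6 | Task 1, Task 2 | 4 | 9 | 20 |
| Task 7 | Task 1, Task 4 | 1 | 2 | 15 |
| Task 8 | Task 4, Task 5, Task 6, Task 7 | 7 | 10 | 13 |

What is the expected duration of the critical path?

31 days

te_Task 1 = (1 + 4·2 + 3)/6 = 12/6 = 2
te_Task 2 = (5 + 4·6 + 13)/6 = 42/6 = 7
te_Task 3 = (10 + 4·11 + 12)/6 = 66/6 = 11
te_Task 4 = (11 + 4·13 + 15)/6 = 78/6 = 13
te_Task 5 = (6 + 4·7 + 14)/6 = 48/6 = 8
te_Task 6 = (4 + 4·9 + 20)/6 = 60/6 = 10
te_Task 7 = (1 + 4·2 + 15)/6 = 24/6 = 4
te_Task 8 = (7 + 4·10 + 13)/6 = 60/6 = 10

Forward pass:
ES_Task 1 = 0; EF_Task 1 = 2
ES_Task 2 = 2; EF_Task 2 = 2+7 = 9
ES_Task 3 = 2; EF_Task 3 = 2+11 = 13
ES_Task 4 = 2; EF_Task 4 = 2+13 = 15
ES_Task 5 = 13; EF_Task 5 = 13+8 = 21
ES_Task 6 = max(EF_Task 1=2, EF_Task 2=9) = 9; EF_Task 6 = 9+10 = 19
ES_Task 7 = max(EF_Task 1=2, EF_Task 4=15) = 15; EF_Task 7 = 15+4 = 19
ES_Task 8 = max(EF_Task 4=15, EF_Task 5=21, EF_Task 6=19, EF_Task 7=19) = 21; EF_Task 8 = 21+10 = 31
Expected project duration μ = 31 days. Critical path: Task 1 → Task 3 → Task 5 → Task 8.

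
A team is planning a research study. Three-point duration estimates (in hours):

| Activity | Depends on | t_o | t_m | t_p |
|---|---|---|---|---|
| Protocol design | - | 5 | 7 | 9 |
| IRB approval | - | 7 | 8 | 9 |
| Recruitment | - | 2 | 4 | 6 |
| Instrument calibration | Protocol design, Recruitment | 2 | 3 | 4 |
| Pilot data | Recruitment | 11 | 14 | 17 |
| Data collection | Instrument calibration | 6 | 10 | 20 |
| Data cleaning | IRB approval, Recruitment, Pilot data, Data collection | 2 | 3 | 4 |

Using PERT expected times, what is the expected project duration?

te_Protocol design = (5 + 4·7 + 9)/6 = 42/6 = 7
te_IRB approval = (7 + 4·8 + 9)/6 = 48/6 = 8
te_Recruitment = (2 + 4·4 + 6)/6 = 24/6 = 4
te_Instrument calibration = (2 + 4·3 + 4)/6 = 18/6 = 3
te_Pilot data = (11 + 4·14 + 17)/6 = 84/6 = 14
te_Data collection = (6 + 4·10 + 20)/6 = 66/6 = 11
te_Data cleaning = (2 + 4·3 + 4)/6 = 18/6 = 3

Forward pass:
ES_Protocol design = 0; EF_Protocol design = 7
ES_IRB approval = 0; EF_IRB approval = 8
ES_Recruitment = 0; EF_Recruitment = 4
ES_Instrument calibration = max(EF_Protocol design=7, EF_Recruitment=4) = 7; EF_Instrument calibration = 7+3 = 10
ES_Pilot data = 4; EF_Pilot data = 4+14 = 18
ES_Data collection = 10; EF_Data collection = 10+11 = 21
ES_Data cleaning = max(EF_IRB approval=8, EF_Recruitment=4, EF_Pilot data=18, EF_Data collection=21) = 21; EF_Data cleaning = 21+3 = 24
Expected project duration μ = 24 hours. Critical path: Protocol design → Instrument calibration → Data collection → Data cleaning.

24 hours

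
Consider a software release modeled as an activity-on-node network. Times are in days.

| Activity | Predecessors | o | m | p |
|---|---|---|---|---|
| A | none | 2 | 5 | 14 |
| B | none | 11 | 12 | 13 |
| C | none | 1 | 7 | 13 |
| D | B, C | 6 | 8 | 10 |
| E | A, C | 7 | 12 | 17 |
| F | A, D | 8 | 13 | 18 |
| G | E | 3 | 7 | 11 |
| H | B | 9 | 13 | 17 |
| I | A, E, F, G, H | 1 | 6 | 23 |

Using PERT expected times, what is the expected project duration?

41 days

te_A = (2 + 4·5 + 14)/6 = 36/6 = 6
te_B = (11 + 4·12 + 13)/6 = 72/6 = 12
te_C = (1 + 4·7 + 13)/6 = 42/6 = 7
te_D = (6 + 4·8 + 10)/6 = 48/6 = 8
te_E = (7 + 4·12 + 17)/6 = 72/6 = 12
te_F = (8 + 4·13 + 18)/6 = 78/6 = 13
te_G = (3 + 4·7 + 11)/6 = 42/6 = 7
te_H = (9 + 4·13 + 17)/6 = 78/6 = 13
te_I = (1 + 4·6 + 23)/6 = 48/6 = 8

Forward pass:
ES_A = 0; EF_A = 6
ES_B = 0; EF_B = 12
ES_C = 0; EF_C = 7
ES_D = max(EF_B=12, EF_C=7) = 12; EF_D = 12+8 = 20
ES_E = max(EF_A=6, EF_C=7) = 7; EF_E = 7+12 = 19
ES_F = max(EF_A=6, EF_D=20) = 20; EF_F = 20+13 = 33
ES_G = 19; EF_G = 19+7 = 26
ES_H = 12; EF_H = 12+13 = 25
ES_I = max(EF_A=6, EF_E=19, EF_F=33, EF_G=26, EF_H=25) = 33; EF_I = 33+8 = 41
Expected project duration μ = 41 days. Critical path: B → D → F → I.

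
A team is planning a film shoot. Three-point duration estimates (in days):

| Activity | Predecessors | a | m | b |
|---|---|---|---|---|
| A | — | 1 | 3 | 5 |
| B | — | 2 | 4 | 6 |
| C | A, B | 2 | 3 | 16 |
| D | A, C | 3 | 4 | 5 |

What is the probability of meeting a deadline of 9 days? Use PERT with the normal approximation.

te_A = (1 + 4·3 + 5)/6 = 18/6 = 3; σ²_A = ((5−1)/6)² = 0.444
te_B = (2 + 4·4 + 6)/6 = 24/6 = 4; σ²_B = ((6−2)/6)² = 0.444
te_C = (2 + 4·3 + 16)/6 = 30/6 = 5; σ²_C = ((16−2)/6)² = 5.444
te_D = (3 + 4·4 + 5)/6 = 24/6 = 4; σ²_D = ((5−3)/6)² = 0.111

Forward pass:
ES_A = 0; EF_A = 3
ES_B = 0; EF_B = 4
ES_C = max(EF_A=3, EF_B=4) = 4; EF_C = 4+5 = 9
ES_D = max(EF_A=3, EF_C=9) = 9; EF_D = 9+4 = 13
Expected project duration μ = 13 days. Critical path: B → C → D.

Variance along critical path = 0.444 + 5.444 + 0.111 = 6.000; σ = √6.000 = 2.449 days.
Z = (9 − 13) / 2.449 = -1.633
P(T ≤ 9) = Φ(-1.633) ≈ 0.051

0.051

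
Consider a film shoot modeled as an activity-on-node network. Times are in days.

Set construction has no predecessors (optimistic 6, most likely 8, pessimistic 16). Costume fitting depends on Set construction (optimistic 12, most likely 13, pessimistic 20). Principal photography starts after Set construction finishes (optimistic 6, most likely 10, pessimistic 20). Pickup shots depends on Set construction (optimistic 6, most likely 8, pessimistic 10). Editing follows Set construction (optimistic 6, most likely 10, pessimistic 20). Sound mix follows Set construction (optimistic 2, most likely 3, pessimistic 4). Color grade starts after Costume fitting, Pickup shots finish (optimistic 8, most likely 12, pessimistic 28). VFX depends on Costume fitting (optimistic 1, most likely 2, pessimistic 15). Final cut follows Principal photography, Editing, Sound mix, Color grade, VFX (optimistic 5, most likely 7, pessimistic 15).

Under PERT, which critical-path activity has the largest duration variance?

te_Set construction = (6 + 4·8 + 16)/6 = 54/6 = 9; σ²_Set construction = ((16−6)/6)² = 2.778
te_Costume fitting = (12 + 4·13 + 20)/6 = 84/6 = 14; σ²_Costume fitting = ((20−12)/6)² = 1.778
te_Principal photography = (6 + 4·10 + 20)/6 = 66/6 = 11; σ²_Principal photography = ((20−6)/6)² = 5.444
te_Pickup shots = (6 + 4·8 + 10)/6 = 48/6 = 8; σ²_Pickup shots = ((10−6)/6)² = 0.444
te_Editing = (6 + 4·10 + 20)/6 = 66/6 = 11; σ²_Editing = ((20−6)/6)² = 5.444
te_Sound mix = (2 + 4·3 + 4)/6 = 18/6 = 3; σ²_Sound mix = ((4−2)/6)² = 0.111
te_Color grade = (8 + 4·12 + 28)/6 = 84/6 = 14; σ²_Color grade = ((28−8)/6)² = 11.111
te_VFX = (1 + 4·2 + 15)/6 = 24/6 = 4; σ²_VFX = ((15−1)/6)² = 5.444
te_Final cut = (5 + 4·7 + 15)/6 = 48/6 = 8; σ²_Final cut = ((15−5)/6)² = 2.778

Forward pass:
ES_Set construction = 0; EF_Set construction = 9
ES_Costume fitting = 9; EF_Costume fitting = 9+14 = 23
ES_Principal photography = 9; EF_Principal photography = 9+11 = 20
ES_Pickup shots = 9; EF_Pickup shots = 9+8 = 17
ES_Editing = 9; EF_Editing = 9+11 = 20
ES_Sound mix = 9; EF_Sound mix = 9+3 = 12
ES_Color grade = max(EF_Costume fitting=23, EF_Pickup shots=17) = 23; EF_Color grade = 23+14 = 37
ES_VFX = 23; EF_VFX = 23+4 = 27
ES_Final cut = max(EF_Principal photography=20, EF_Editing=20, EF_Sound mix=12, EF_Color grade=37, EF_VFX=27) = 37; EF_Final cut = 37+8 = 45
Expected project duration μ = 45 days. Critical path: Set construction → Costume fitting → Color grade → Final cut.

Variances on critical path: σ²_Set construction=2.778, σ²_Costume fitting=1.778, σ²_Color grade=11.111, σ²_Final cut=2.778.
Largest is σ²_Color grade = 11.111.

Color grade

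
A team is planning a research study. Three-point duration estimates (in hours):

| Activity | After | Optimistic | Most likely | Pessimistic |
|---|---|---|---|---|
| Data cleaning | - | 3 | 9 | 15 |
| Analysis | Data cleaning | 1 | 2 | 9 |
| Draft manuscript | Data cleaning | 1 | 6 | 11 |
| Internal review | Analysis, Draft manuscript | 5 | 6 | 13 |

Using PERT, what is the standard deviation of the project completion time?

te_Data cleaning = (3 + 4·9 + 15)/6 = 54/6 = 9; σ²_Data cleaning = ((15−3)/6)² = 4.000
te_Analysis = (1 + 4·2 + 9)/6 = 18/6 = 3; σ²_Analysis = ((9−1)/6)² = 1.778
te_Draft manuscript = (1 + 4·6 + 11)/6 = 36/6 = 6; σ²_Draft manuscript = ((11−1)/6)² = 2.778
te_Internal review = (5 + 4·6 + 13)/6 = 42/6 = 7; σ²_Internal review = ((13−5)/6)² = 1.778

Forward pass:
ES_Data cleaning = 0; EF_Data cleaning = 9
ES_Analysis = 9; EF_Analysis = 9+3 = 12
ES_Draft manuscript = 9; EF_Draft manuscript = 9+6 = 15
ES_Internal review = max(EF_Analysis=12, EF_Draft manuscript=15) = 15; EF_Internal review = 15+7 = 22
Expected project duration μ = 22 hours. Critical path: Data cleaning → Draft manuscript → Internal review.

Variance along critical path = 4.000 + 2.778 + 1.778 = 8.556
σ = √8.556 = 2.925 hours

2.92 hours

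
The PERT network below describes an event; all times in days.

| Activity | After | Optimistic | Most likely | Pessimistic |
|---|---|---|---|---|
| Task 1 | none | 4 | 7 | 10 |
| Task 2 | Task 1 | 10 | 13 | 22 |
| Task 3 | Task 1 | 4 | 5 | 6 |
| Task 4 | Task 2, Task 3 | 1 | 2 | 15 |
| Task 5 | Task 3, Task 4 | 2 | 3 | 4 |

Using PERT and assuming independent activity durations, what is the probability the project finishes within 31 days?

te_Task 1 = (4 + 4·7 + 10)/6 = 42/6 = 7; σ²_Task 1 = ((10−4)/6)² = 1.000
te_Task 2 = (10 + 4·13 + 22)/6 = 84/6 = 14; σ²_Task 2 = ((22−10)/6)² = 4.000
te_Task 3 = (4 + 4·5 + 6)/6 = 30/6 = 5; σ²_Task 3 = ((6−4)/6)² = 0.111
te_Task 4 = (1 + 4·2 + 15)/6 = 24/6 = 4; σ²_Task 4 = ((15−1)/6)² = 5.444
te_Task 5 = (2 + 4·3 + 4)/6 = 18/6 = 3; σ²_Task 5 = ((4−2)/6)² = 0.111

Forward pass:
ES_Task 1 = 0; EF_Task 1 = 7
ES_Task 2 = 7; EF_Task 2 = 7+14 = 21
ES_Task 3 = 7; EF_Task 3 = 7+5 = 12
ES_Task 4 = max(EF_Task 2=21, EF_Task 3=12) = 21; EF_Task 4 = 21+4 = 25
ES_Task 5 = max(EF_Task 3=12, EF_Task 4=25) = 25; EF_Task 5 = 25+3 = 28
Expected project duration μ = 28 days. Critical path: Task 1 → Task 2 → Task 4 → Task 5.

Variance along critical path = 1.000 + 4.000 + 5.444 + 0.111 = 10.556; σ = √10.556 = 3.249 days.
Z = (31 − 28) / 3.249 = 0.923
P(T ≤ 31) = Φ(0.923) ≈ 0.822

0.822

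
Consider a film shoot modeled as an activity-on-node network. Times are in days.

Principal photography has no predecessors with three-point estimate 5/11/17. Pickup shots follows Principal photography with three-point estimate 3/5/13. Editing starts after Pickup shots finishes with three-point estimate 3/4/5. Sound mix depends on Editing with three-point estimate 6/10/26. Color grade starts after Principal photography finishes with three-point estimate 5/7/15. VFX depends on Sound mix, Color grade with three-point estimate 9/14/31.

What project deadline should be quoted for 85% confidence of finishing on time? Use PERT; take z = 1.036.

te_Principal photography = (5 + 4·11 + 17)/6 = 66/6 = 11; σ²_Principal photography = ((17−5)/6)² = 4.000
te_Pickup shots = (3 + 4·5 + 13)/6 = 36/6 = 6; σ²_Pickup shots = ((13−3)/6)² = 2.778
te_Editing = (3 + 4·4 + 5)/6 = 24/6 = 4; σ²_Editing = ((5−3)/6)² = 0.111
te_Sound mix = (6 + 4·10 + 26)/6 = 72/6 = 12; σ²_Sound mix = ((26−6)/6)² = 11.111
te_Color grade = (5 + 4·7 + 15)/6 = 48/6 = 8; σ²_Color grade = ((15−5)/6)² = 2.778
te_VFX = (9 + 4·14 + 31)/6 = 96/6 = 16; σ²_VFX = ((31−9)/6)² = 13.444

Forward pass:
ES_Principal photography = 0; EF_Principal photography = 11
ES_Pickup shots = 11; EF_Pickup shots = 11+6 = 17
ES_Editing = 17; EF_Editing = 17+4 = 21
ES_Sound mix = 21; EF_Sound mix = 21+12 = 33
ES_Color grade = 11; EF_Color grade = 11+8 = 19
ES_VFX = max(EF_Sound mix=33, EF_Color grade=19) = 33; EF_VFX = 33+16 = 49
Expected project duration μ = 49 days. Critical path: Principal photography → Pickup shots → Editing → Sound mix → VFX.

Variance along critical path = 4.000 + 2.778 + 0.111 + 11.111 + 13.444 = 31.444; σ = 5.608 days.
D = μ + z·σ = 49 + 1.036·5.608 = 54.8 days

54.8 days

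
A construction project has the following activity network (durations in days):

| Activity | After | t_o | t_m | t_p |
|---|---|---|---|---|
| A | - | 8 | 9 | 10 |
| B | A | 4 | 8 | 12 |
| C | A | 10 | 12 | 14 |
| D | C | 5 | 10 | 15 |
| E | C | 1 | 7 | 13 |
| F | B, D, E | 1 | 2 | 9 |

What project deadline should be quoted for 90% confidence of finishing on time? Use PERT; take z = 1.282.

te_A = (8 + 4·9 + 10)/6 = 54/6 = 9; σ²_A = ((10−8)/6)² = 0.111
te_B = (4 + 4·8 + 12)/6 = 48/6 = 8; σ²_B = ((12−4)/6)² = 1.778
te_C = (10 + 4·12 + 14)/6 = 72/6 = 12; σ²_C = ((14−10)/6)² = 0.444
te_D = (5 + 4·10 + 15)/6 = 60/6 = 10; σ²_D = ((15−5)/6)² = 2.778
te_E = (1 + 4·7 + 13)/6 = 42/6 = 7; σ²_E = ((13−1)/6)² = 4.000
te_F = (1 + 4·2 + 9)/6 = 18/6 = 3; σ²_F = ((9−1)/6)² = 1.778

Forward pass:
ES_A = 0; EF_A = 9
ES_B = 9; EF_B = 9+8 = 17
ES_C = 9; EF_C = 9+12 = 21
ES_D = 21; EF_D = 21+10 = 31
ES_E = 21; EF_E = 21+7 = 28
ES_F = max(EF_B=17, EF_D=31, EF_E=28) = 31; EF_F = 31+3 = 34
Expected project duration μ = 34 days. Critical path: A → C → D → F.

Variance along critical path = 0.111 + 0.444 + 2.778 + 1.778 = 5.111; σ = 2.261 days.
D = μ + z·σ = 34 + 1.282·2.261 = 36.9 days

36.9 days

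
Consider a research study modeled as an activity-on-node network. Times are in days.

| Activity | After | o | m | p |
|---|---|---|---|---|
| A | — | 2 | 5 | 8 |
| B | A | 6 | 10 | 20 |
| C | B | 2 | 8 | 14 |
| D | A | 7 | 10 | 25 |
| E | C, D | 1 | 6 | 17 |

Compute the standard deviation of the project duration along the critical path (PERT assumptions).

te_A = (2 + 4·5 + 8)/6 = 30/6 = 5; σ²_A = ((8−2)/6)² = 1.000
te_B = (6 + 4·10 + 20)/6 = 66/6 = 11; σ²_B = ((20−6)/6)² = 5.444
te_C = (2 + 4·8 + 14)/6 = 48/6 = 8; σ²_C = ((14−2)/6)² = 4.000
te_D = (7 + 4·10 + 25)/6 = 72/6 = 12; σ²_D = ((25−7)/6)² = 9.000
te_E = (1 + 4·6 + 17)/6 = 42/6 = 7; σ²_E = ((17−1)/6)² = 7.111

Forward pass:
ES_A = 0; EF_A = 5
ES_B = 5; EF_B = 5+11 = 16
ES_C = 16; EF_C = 16+8 = 24
ES_D = 5; EF_D = 5+12 = 17
ES_E = max(EF_C=24, EF_D=17) = 24; EF_E = 24+7 = 31
Expected project duration μ = 31 days. Critical path: A → B → C → E.

Variance along critical path = 1.000 + 5.444 + 4.000 + 7.111 = 17.556
σ = √17.556 = 4.190 days

4.19 days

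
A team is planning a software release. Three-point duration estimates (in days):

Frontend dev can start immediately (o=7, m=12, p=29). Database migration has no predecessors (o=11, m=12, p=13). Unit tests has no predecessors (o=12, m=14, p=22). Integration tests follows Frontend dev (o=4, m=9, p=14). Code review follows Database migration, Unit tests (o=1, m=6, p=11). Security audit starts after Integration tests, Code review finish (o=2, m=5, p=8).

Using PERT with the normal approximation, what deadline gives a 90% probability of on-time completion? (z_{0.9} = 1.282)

te_Frontend dev = (7 + 4·12 + 29)/6 = 84/6 = 14; σ²_Frontend dev = ((29−7)/6)² = 13.444
te_Database migration = (11 + 4·12 + 13)/6 = 72/6 = 12; σ²_Database migration = ((13−11)/6)² = 0.111
te_Unit tests = (12 + 4·14 + 22)/6 = 90/6 = 15; σ²_Unit tests = ((22−12)/6)² = 2.778
te_Integration tests = (4 + 4·9 + 14)/6 = 54/6 = 9; σ²_Integration tests = ((14−4)/6)² = 2.778
te_Code review = (1 + 4·6 + 11)/6 = 36/6 = 6; σ²_Code review = ((11−1)/6)² = 2.778
te_Security audit = (2 + 4·5 + 8)/6 = 30/6 = 5; σ²_Security audit = ((8−2)/6)² = 1.000

Forward pass:
ES_Frontend dev = 0; EF_Frontend dev = 14
ES_Database migration = 0; EF_Database migration = 12
ES_Unit tests = 0; EF_Unit tests = 15
ES_Integration tests = 14; EF_Integration tests = 14+9 = 23
ES_Code review = max(EF_Database migration=12, EF_Unit tests=15) = 15; EF_Code review = 15+6 = 21
ES_Security audit = max(EF_Integration tests=23, EF_Code review=21) = 23; EF_Security audit = 23+5 = 28
Expected project duration μ = 28 days. Critical path: Frontend dev → Integration tests → Security audit.

Variance along critical path = 13.444 + 2.778 + 1.000 = 17.222; σ = 4.150 days.
D = μ + z·σ = 28 + 1.282·4.150 = 33.3 days

33.3 days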